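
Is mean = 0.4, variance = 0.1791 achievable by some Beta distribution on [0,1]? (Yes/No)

A Beta with mean μ has variance μ(1−μ)/(α+β+1) < μ(1−μ).
Here μ(1−μ) = 0.4×0.6 = 0.24, and 0.1791 < 0.24.

Yes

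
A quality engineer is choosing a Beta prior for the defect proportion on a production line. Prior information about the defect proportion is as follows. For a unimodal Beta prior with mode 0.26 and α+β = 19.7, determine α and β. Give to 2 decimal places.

For α,β>1 the mode is (α−1)/(α+β−2), so α = mode·(κ−2)+1 = 0.26×17.7+1 = 5.60.
And β = (1−mode)·(κ−2)+1 = 0.74×17.7+1 = 14.10.

α = 5.60, β = 14.10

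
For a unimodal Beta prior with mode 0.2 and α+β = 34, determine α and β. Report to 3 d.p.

α = 7.400, β = 26.600

Mode = (α−1)/(κ−2) with κ = α+β, so α−1 = 0.2·32 = 6.400.
α = 7.400; β = κ − α = 26.600.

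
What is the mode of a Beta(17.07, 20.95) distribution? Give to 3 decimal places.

0.446

The density x^(α−1)(1−x)^(β−1) is maximised at (α−1)/(α+β−2) = 16.07/36.02 = 0.446.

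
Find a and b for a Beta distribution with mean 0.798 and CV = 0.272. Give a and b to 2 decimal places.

a = 1.93, b = 0.49

σ = CV·μ = 0.272×0.798 = 0.21706, so σ² = 0.047113.
s+1 = μ(1−μ)/σ² = 0.161196/0.047113 = 3.4215, so s = a+b = 2.4215.
a = μs = 1.93, b = (1−μ)s = 0.49.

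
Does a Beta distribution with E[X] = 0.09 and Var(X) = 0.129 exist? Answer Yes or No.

No

The Beta variance bound is σ² < μ(1−μ).
Here μ(1−μ) = 0.09×0.91 = 0.0819, and 0.129 ≥ 0.0819.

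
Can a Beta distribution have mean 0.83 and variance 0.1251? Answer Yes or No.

For any Beta, Var(X) < E[X]·(1−E[X]).
Here μ(1−μ) = 0.83×0.17 = 0.1411, and 0.1251 < 0.1411.

Yes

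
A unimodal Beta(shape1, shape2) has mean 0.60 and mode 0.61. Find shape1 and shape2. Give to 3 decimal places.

Let s = shape1+shape2. Mean gives shape1 = μs = 0.60s; mode gives (shape1−1)/(s−2) = 0.61.
Substituting: 0.60s − 1 = 0.61(s−2) = 0.61s − 1.22, so -0.01s = -0.22 and s = 22.0000.
Then shape1 = 0.60×22.0000 = 13.200 and shape2 = s−shape1 = 8.800.

shape1 = 13.200, shape2 = 8.800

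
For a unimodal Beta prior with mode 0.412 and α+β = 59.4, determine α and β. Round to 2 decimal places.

α = 24.65, β = 34.75

Mode = (α−1)/(κ−2) with κ = α+β, so α−1 = 0.412·57.4 = 23.65.
α = 24.65; β = κ − α = 34.75.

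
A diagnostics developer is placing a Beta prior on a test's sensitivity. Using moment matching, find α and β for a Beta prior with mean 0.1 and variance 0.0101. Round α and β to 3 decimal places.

α = 0.791, β = 7.120

Let s = α+β. The Beta variance is μ(1−μ)/(s+1).
So s+1 = μ(1−μ)/σ² = (0.1×0.9)/0.0101 = 0.09/0.0101 = 8.9109, giving s = 7.9109.
Then α = μs = 0.1×7.9109 = 0.791 and β = (1−μ)s = 0.9×7.9109 = 7.120.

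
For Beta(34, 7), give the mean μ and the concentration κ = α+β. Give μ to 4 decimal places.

μ = 0.8293, κ = 41

κ = α+β = 34+7 = 41; μ = α/κ = 34/41 = 0.8293.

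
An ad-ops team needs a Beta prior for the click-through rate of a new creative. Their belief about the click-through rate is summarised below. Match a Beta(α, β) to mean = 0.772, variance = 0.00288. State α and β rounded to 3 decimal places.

α = 46.410, β = 13.707

By moment matching, α+β = μ(1−μ)/σ² − 1 = (0.772·0.228)/0.00288 − 1 = 61.1167 − 1 = 60.1167.
Since α/(α+β) = μ, α = 0.772·60.1167 = 46.410 and β = 0.228·60.1167 = 13.707.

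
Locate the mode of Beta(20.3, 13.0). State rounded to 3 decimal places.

0.617

With α,β > 1, mode = (α−1)/(α+β−2) = 19.3/31.3 = 0.617.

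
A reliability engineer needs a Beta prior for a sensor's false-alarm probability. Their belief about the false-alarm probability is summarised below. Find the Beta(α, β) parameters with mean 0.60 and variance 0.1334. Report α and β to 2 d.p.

Let s = α+β. The Beta variance is μ(1−μ)/(s+1).
So s+1 = μ(1−μ)/σ² = (0.60×0.40)/0.1334 = 0.2400/0.1334 = 1.7991, giving s = 0.7991.
Then α = μs = 0.60×0.7991 = 0.48 and β = (1−μ)s = 0.40×0.7991 = 0.32.

α = 0.48, β = 0.32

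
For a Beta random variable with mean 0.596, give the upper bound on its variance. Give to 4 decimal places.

0.2408

Var = μ(1−μ)/(α+β+1), which approaches μ(1−μ) as α+β → 0.
So the supremum is μ(1−μ) = 0.596×0.404 = 0.2408.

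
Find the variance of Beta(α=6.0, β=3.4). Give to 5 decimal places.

Var = αβ/[(α+β)²(α+β+1)] = (6.0×3.4)/(9.4²×10.4) = 20.40/918.944 = 0.02220.

0.02220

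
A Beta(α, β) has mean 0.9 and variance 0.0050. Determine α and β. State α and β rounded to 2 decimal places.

By moment matching, α+β = μ(1−μ)/σ² − 1 = (0.9·0.1)/0.0050 − 1 = 18.0000 − 1 = 17.0000.
Since α/(α+β) = μ, α = 0.9·17.0000 = 15.30 and β = 0.1·17.0000 = 1.70.

α = 15.30, β = 1.70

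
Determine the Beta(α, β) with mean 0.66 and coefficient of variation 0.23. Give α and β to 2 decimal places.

σ = CV·μ = 0.23×0.66 = 0.15180, so σ² = 0.023043.
s+1 = μ(1−μ)/σ² = 0.2244/0.023043 = 9.7382, so s = α+β = 8.7382.
α = μs = 5.77, β = (1−μ)s = 2.97.

α = 5.77, β = 2.97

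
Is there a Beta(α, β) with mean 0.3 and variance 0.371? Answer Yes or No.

The Beta variance bound is σ² < μ(1−μ).
Here μ(1−μ) = 0.3×0.7 = 0.21, and 0.371 ≥ 0.21.

No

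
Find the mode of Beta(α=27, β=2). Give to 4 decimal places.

The density x^(α−1)(1−x)^(β−1) is maximised at (α−1)/(α+β−2) = 26/27 = 0.9630.

0.9630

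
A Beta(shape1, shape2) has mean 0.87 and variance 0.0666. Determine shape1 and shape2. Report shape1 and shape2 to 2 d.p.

By moment matching, shape1+shape2 = μ(1−μ)/σ² − 1 = (0.87·0.13)/0.0666 − 1 = 1.6982 − 1 = 0.6982.
Since shape1/(shape1+shape2) = μ, shape1 = 0.87·0.6982 = 0.61 and shape2 = 0.13·0.6982 = 0.09.

shape1 = 0.61, shape2 = 0.09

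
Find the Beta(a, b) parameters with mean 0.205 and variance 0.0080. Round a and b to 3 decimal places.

a = 3.971, b = 15.401

Write ν = a+b; then a = μν and Var = μ(1−μ)/(ν+1).
ν = μ(1−μ)/Var − 1 = 0.162975/0.0080 − 1 = 19.3719.
a = 0.205·19.3719 = 3.971, b = 0.795·19.3719 = 15.401.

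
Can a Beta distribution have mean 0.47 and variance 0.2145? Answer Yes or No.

Yes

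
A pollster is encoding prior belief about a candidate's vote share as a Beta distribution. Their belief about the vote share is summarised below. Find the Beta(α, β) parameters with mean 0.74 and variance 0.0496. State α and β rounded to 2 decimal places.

Let s = α+β. The Beta variance is μ(1−μ)/(s+1).
So s+1 = μ(1−μ)/σ² = (0.74×0.26)/0.0496 = 0.1924/0.0496 = 3.8790, giving s = 2.8790.
Then α = μs = 0.74×2.8790 = 2.13 and β = (1−μ)s = 0.26×2.8790 = 0.75.

α = 2.13, β = 0.75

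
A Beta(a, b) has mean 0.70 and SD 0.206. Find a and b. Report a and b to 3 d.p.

First σ² = 0.042436. Setting a = μn, b = (1−μ)n with n = a+b,
μ(1−μ)/(n+1) = 0.042436 ⇒ n+1 = 0.2100/0.042436 = 4.9486 ⇒ n = 3.9486.
Hence a = 0.70×3.9486 = 2.764, b = 0.30×3.9486 = 1.185.

a = 2.764, b = 1.185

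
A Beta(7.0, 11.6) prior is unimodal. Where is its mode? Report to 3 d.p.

0.361

With α,β > 1, mode = (α−1)/(α+β−2) = 6.0/16.6 = 0.361.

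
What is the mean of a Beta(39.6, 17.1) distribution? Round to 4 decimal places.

0.6984

E[X] = α/(α+β) = 39.6/56.7 = 0.6984.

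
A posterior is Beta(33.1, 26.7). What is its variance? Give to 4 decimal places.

Var = αβ/[(α+β)²(α+β+1)] = (33.1×26.7)/(59.8²×60.8) = 883.77/217423.232 = 0.0041.

0.0041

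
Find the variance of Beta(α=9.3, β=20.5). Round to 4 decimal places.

α+β = 29.8 and αβ = 190.65, so Var = αβ/[(α+β)²(α+β+1)] = 190.65/27351.632 = 0.0070.

0.0070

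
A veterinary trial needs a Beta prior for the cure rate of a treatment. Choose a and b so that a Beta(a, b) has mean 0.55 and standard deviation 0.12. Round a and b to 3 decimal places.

a = 8.903, b = 7.284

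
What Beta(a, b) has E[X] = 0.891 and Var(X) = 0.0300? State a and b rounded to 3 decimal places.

a = 1.993, b = 0.244

Write ν = a+b; then a = μν and Var = μ(1−μ)/(ν+1).
ν = μ(1−μ)/Var − 1 = 0.097119/0.0300 − 1 = 2.2373.
a = 0.891·2.2373 = 1.993, b = 0.109·2.2373 = 0.244.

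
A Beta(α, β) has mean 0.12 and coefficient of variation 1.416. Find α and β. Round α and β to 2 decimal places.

Var = (CV·μ)² = (1.416×0.12)² = 0.028873.
α+β = μ(1−μ)/Var − 1 = 0.1056/0.028873 − 1 = 2.6574.
Thus α = 0.12·2.6574 = 0.32 and β = 0.88·2.6574 = 2.34.

α = 0.32, β = 2.34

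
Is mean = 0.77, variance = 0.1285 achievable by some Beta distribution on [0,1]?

Yes

For any Beta, Var(X) < E[X]·(1−E[X]).
Here μ(1−μ) = 0.77×0.23 = 0.1771, and 0.1285 < 0.1771.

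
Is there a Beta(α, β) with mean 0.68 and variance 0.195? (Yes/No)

Yes

A Beta with mean μ has variance μ(1−μ)/(α+β+1) < μ(1−μ).
Here μ(1−μ) = 0.68×0.32 = 0.2176, and 0.195 < 0.2176.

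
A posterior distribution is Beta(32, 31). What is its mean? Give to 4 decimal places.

0.5079

The Beta mean is α/(α+β) = 32/(32+31) = 0.5079.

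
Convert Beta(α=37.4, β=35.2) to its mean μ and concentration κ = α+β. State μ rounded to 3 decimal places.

μ = 0.515, κ = 72.6

κ = α+β = 37.4+35.2 = 72.6; μ = α/κ = 37.4/72.6 = 0.515.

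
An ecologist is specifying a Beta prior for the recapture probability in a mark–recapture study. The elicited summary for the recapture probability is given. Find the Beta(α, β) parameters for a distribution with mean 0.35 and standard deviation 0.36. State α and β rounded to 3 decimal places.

σ² = 0.36² = 0.1296.
With s = α+β, Var = μ(1−μ)/(s+1), so s+1 = (0.35×0.65)/0.1296 = 1.7554 and s = 0.7554.
α = μs = 0.264, β = (1−μ)s = 0.491.

α = 0.264, β = 0.491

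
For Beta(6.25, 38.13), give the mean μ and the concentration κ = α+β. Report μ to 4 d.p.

κ = α+β = 6.25+38.13 = 44.38; μ = α/κ = 6.25/44.38 = 0.1408.

μ = 0.1408, κ = 44.38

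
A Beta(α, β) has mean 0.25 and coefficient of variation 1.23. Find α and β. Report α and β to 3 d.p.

α = 0.246, β = 0.737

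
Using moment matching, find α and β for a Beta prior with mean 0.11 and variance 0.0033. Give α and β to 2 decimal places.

α = 3.15, β = 25.51

Write ν = α+β; then α = μν and Var = μ(1−μ)/(ν+1).
ν = μ(1−μ)/Var − 1 = 0.0979/0.0033 − 1 = 28.6667.
α = 0.11·28.6667 = 3.15, β = 0.89·28.6667 = 25.51.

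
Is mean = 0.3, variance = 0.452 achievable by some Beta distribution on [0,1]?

No

For any Beta, Var(X) < E[X]·(1−E[X]).
Here μ(1−μ) = 0.3×0.7 = 0.21, and 0.452 ≥ 0.21.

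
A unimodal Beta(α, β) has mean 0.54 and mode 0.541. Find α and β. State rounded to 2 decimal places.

Let s = α+β. Mean gives α = μs = 0.54s; mode gives (α−1)/(s−2) = 0.541.
Substituting: 0.54s − 1 = 0.541(s−2) = 0.541s − 1.082, so -0.001s = -0.082 and s = 82.0000.
Then α = 0.54×82.0000 = 44.28 and β = s−α = 37.72.

α = 44.28, β = 37.72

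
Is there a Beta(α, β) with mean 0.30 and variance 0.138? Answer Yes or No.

Yes

For any Beta, Var(X) < E[X]·(1−E[X]).
Here μ(1−μ) = 0.30×0.70 = 0.2100, and 0.138 < 0.2100.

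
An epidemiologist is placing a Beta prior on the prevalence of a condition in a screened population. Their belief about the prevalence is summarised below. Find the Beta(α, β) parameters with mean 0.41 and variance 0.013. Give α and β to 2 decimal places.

Write ν = α+β; then α = μν and Var = μ(1−μ)/(ν+1).
ν = μ(1−μ)/Var − 1 = 0.2419/0.013 − 1 = 17.6077.
α = 0.41·17.6077 = 7.22, β = 0.59·17.6077 = 10.39.

α = 7.22, β = 10.39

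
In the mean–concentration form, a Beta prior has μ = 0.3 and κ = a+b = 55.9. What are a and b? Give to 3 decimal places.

a = 16.770, b = 39.130

Split κ in proportion μ : (1−μ): a = 0.3·55.9 = 16.770, b = 55.9 − 16.770 = 39.130.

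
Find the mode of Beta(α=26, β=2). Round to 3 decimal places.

0.962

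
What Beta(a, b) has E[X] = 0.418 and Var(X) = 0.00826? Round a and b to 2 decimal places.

a = 11.89, b = 16.56

By moment matching, a+b = μ(1−μ)/σ² − 1 = (0.418·0.582)/0.00826 − 1 = 29.4523 − 1 = 28.4523.
Since a/(a+b) = μ, a = 0.418·28.4523 = 11.89 and b = 0.582·28.4523 = 16.56.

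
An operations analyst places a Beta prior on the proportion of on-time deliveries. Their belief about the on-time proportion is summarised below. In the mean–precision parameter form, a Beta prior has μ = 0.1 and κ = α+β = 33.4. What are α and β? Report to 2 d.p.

α = μκ = 0.1×33.4 = 3.34 and β = (1−μ)κ = 0.9×33.4 = 30.06.

α = 3.34, β = 30.06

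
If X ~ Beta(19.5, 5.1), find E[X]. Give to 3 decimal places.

0.793

The Beta mean is α/(α+β) = 19.5/(19.5+5.1) = 0.793.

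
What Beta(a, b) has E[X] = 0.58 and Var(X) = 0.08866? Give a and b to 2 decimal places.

a = 1.01, b = 0.73

Let s = a+b. The Beta variance is μ(1−μ)/(s+1).
So s+1 = μ(1−μ)/σ² = (0.58×0.42)/0.08866 = 0.2436/0.08866 = 2.7476, giving s = 1.7476.
Then a = μs = 0.58×1.7476 = 1.01 and b = (1−μ)s = 0.42×1.7476 = 0.73.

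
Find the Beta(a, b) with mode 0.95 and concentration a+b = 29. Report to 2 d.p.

Since the density peak of Beta(a,b) is at (a−1)/(a+b−2),
a = 1 + 0.95(29−2) = 26.65 and b = 29 − 26.65 = 2.35.

a = 26.65, b = 2.35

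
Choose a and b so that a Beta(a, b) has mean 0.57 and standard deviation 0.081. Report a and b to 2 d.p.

a = 20.72, b = 15.63

Variance = 0.081² = 0.006561. The moment-matching identity a+b = μ(1−μ)/Var − 1 gives
a+b = 0.2451/0.006561 − 1 = 36.3571, so a = μ·36.3571 = 20.72 and b = (1−μ)·36.3571 = 15.63.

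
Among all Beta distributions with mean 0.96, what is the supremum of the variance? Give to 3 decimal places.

0.038

Var = μ(1−μ)/(α+β+1), which approaches μ(1−μ) as α+β → 0.
So the supremum is μ(1−μ) = 0.96×0.04 = 0.038.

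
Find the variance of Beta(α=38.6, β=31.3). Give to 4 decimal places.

μ = 38.6/69.9 = 0.552217; Var = μ(1−μ)/(α+β+1) = 0.2472733/70.9 = 0.0035.

0.0035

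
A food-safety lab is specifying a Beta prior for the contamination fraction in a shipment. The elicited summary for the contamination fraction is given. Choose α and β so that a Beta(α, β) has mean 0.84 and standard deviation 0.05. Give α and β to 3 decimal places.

First σ² = 0.0025. Setting α = μn, β = (1−μ)n with n = α+β,
μ(1−μ)/(n+1) = 0.0025 ⇒ n+1 = 0.1344/0.0025 = 53.7600 ⇒ n = 52.7600.
Hence α = 0.84×52.7600 = 44.318, β = 0.16×52.7600 = 8.442.

α = 44.318, β = 8.442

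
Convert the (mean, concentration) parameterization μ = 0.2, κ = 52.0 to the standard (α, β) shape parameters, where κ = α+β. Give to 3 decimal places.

α = 10.400, β = 41.600

α = μκ = 0.2×52.0 = 10.400 and β = (1−μ)κ = 0.8×52.0 = 41.600.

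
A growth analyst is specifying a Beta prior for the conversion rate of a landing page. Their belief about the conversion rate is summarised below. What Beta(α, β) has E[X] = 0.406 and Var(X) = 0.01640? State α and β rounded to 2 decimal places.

α = 5.56, β = 8.14

Let s = α+β. The Beta variance is μ(1−μ)/(s+1).
So s+1 = μ(1−μ)/σ² = (0.406×0.594)/0.01640 = 0.241164/0.01640 = 14.7051, giving s = 13.7051.
Then α = μs = 0.406×13.7051 = 5.56 and β = (1−μ)s = 0.594×13.7051 = 8.14.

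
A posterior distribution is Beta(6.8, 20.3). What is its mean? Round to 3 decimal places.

0.251

E[X] = α/(α+β) = 6.8/27.1 = 0.251.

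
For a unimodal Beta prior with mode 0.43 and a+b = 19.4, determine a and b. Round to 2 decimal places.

a = 8.48, b = 10.92

Since the density peak of Beta(a,b) is at (a−1)/(a+b−2),
a = 1 + 0.43(19.4−2) = 8.48 and b = 19.4 − 8.48 = 10.92.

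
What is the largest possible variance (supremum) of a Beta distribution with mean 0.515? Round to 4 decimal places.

0.2498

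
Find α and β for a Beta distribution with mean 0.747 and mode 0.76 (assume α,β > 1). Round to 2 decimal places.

α = 29.88, β = 10.12

With s = α+β: μ = α/s and mode = (α−1)/(s−2). Eliminating α = μs,
μs − 1 = m(s−2) ⇒ s(μ−m) = 1−2m ⇒ s = -0.52/-0.013 = 40.0000.
So α = μs = 29.88, β = (1−μ)s = 10.12.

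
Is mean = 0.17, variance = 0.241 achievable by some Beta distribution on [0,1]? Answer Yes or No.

No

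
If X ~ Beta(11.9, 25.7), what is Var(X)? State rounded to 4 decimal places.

α+β = 37.6 and αβ = 305.83, so Var = αβ/[(α+β)²(α+β+1)] = 305.83/54571.136 = 0.0056.

0.0056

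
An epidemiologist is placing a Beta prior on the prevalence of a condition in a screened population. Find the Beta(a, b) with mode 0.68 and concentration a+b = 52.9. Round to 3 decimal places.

a = 35.612, b = 17.288

For a,b>1 the mode is (a−1)/(a+b−2), so a = mode·(κ−2)+1 = 0.68×50.9+1 = 35.612.
And b = (1−mode)·(κ−2)+1 = 0.32×50.9+1 = 17.288.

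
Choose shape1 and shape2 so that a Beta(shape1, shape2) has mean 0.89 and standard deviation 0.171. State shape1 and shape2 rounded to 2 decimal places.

shape1 = 2.09, shape2 = 0.26

Variance = 0.171² = 0.029241. The moment-matching identity shape1+shape2 = μ(1−μ)/Var − 1 gives
shape1+shape2 = 0.0979/0.029241 − 1 = 2.3480, so shape1 = μ·2.3480 = 2.09 and shape2 = (1−μ)·2.3480 = 0.26.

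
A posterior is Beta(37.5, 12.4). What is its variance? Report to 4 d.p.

μ = 37.5/49.9 = 0.751503; Var = μ(1−μ)/(α+β+1) = 0.1867462/50.9 = 0.0037.

0.0037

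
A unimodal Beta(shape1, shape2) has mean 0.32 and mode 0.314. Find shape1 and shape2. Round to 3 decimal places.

With s = shape1+shape2: μ = shape1/s and mode = (shape1−1)/(s−2). Eliminating shape1 = μs,
μs − 1 = m(s−2) ⇒ s(μ−m) = 1−2m ⇒ s = 0.372/0.006 = 62.0000.
So shape1 = μs = 19.840, shape2 = (1−μ)s = 42.160.

shape1 = 19.840, shape2 = 42.160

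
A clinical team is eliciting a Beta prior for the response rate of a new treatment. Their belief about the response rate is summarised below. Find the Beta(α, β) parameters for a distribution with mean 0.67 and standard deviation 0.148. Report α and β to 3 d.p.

α = 6.093, β = 3.001

First σ² = 0.021904. Setting α = μn, β = (1−μ)n with n = α+β,
μ(1−μ)/(n+1) = 0.021904 ⇒ n+1 = 0.2211/0.021904 = 10.0940 ⇒ n = 9.0940.
Hence α = 0.67×9.0940 = 6.093, β = 0.33×9.0940 = 3.001.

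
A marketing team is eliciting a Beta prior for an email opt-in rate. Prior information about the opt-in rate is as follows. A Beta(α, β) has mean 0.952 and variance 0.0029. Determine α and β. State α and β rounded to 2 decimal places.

α = 14.05, β = 0.71

Write ν = α+β; then α = μν and Var = μ(1−μ)/(ν+1).
ν = μ(1−μ)/Var − 1 = 0.045696/0.0029 − 1 = 14.7572.
α = 0.952·14.7572 = 14.05, β = 0.048·14.7572 = 0.71.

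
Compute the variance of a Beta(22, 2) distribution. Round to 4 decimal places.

0.0031

α+β = 24 and αβ = 44, so Var = αβ/[(α+β)²(α+β+1)] = 44/14400 = 0.0031.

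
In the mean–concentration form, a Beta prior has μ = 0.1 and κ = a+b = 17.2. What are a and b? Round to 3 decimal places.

a = 1.720, b = 15.480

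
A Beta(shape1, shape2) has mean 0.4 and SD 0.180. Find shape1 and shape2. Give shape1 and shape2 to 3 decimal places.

First σ² = 0.032400. Setting shape1 = μn, shape2 = (1−μ)n with n = shape1+shape2,
μ(1−μ)/(n+1) = 0.032400 ⇒ n+1 = 0.24/0.032400 = 7.4074 ⇒ n = 6.4074.
Hence shape1 = 0.4×6.4074 = 2.563, shape2 = 0.6×6.4074 = 3.844.

shape1 = 2.563, shape2 = 3.844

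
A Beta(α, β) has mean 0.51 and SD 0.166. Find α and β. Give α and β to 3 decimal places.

First σ² = 0.027556. Setting α = μn, β = (1−μ)n with n = α+β,
μ(1−μ)/(n+1) = 0.027556 ⇒ n+1 = 0.2499/0.027556 = 9.0688 ⇒ n = 8.0688.
Hence α = 0.51×8.0688 = 4.115, β = 0.49×8.0688 = 3.954.

α = 4.115, β = 3.954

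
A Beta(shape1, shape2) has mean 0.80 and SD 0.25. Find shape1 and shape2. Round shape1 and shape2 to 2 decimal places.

shape1 = 1.25, shape2 = 0.31

Variance = 0.25² = 0.0625. The moment-matching identity shape1+shape2 = μ(1−μ)/Var − 1 gives
shape1+shape2 = 0.1600/0.0625 − 1 = 1.5600, so shape1 = μ·1.5600 = 1.25 and shape2 = (1−μ)·1.5600 = 0.31.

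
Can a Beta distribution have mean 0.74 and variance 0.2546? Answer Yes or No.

For any Beta, Var(X) < E[X]·(1−E[X]).
Here μ(1−μ) = 0.74×0.26 = 0.1924, and 0.2546 ≥ 0.1924.

No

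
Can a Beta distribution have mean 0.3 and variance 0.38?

No

For any Beta, Var(X) < E[X]·(1−E[X]).
Here μ(1−μ) = 0.3×0.7 = 0.21, and 0.38 ≥ 0.21.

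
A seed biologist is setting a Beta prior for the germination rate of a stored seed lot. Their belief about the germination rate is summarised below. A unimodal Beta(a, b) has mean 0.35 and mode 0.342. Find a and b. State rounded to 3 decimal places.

Let s = a+b. Mean gives a = μs = 0.35s; mode gives (a−1)/(s−2) = 0.342.
Substituting: 0.35s − 1 = 0.342(s−2) = 0.342s − 0.684, so 0.008s = 0.316 and s = 39.5000.
Then a = 0.35×39.5000 = 13.825 and b = s−a = 25.675.

a = 13.825, b = 25.675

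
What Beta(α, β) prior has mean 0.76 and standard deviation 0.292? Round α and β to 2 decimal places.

α = 0.87, β = 0.27

First σ² = 0.085264. Setting α = μn, β = (1−μ)n with n = α+β,
μ(1−μ)/(n+1) = 0.085264 ⇒ n+1 = 0.1824/0.085264 = 2.1392 ⇒ n = 1.1392.
Hence α = 0.76×1.1392 = 0.87, β = 0.24×1.1392 = 0.27.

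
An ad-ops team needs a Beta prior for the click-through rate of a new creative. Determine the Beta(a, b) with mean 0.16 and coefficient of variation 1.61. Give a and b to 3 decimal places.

Var = (CV·μ)² = (1.61×0.16)² = 0.066358.
a+b = μ(1−μ)/Var − 1 = 0.1344/0.066358 − 1 = 1.0254.
Thus a = 0.16·1.0254 = 0.164 and b = 0.84·1.0254 = 0.861.

a = 0.164, b = 0.861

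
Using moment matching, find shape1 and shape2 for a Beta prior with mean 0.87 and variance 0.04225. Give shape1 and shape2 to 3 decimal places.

Let s = shape1+shape2. The Beta variance is μ(1−μ)/(s+1).
So s+1 = μ(1−μ)/σ² = (0.87×0.13)/0.04225 = 0.1131/0.04225 = 2.6769, giving s = 1.6769.
Then shape1 = μs = 0.87×1.6769 = 1.459 and shape2 = (1−μ)s = 0.13×1.6769 = 0.218.

shape1 = 1.459, shape2 = 0.218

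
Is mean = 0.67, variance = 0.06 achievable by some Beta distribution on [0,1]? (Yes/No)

Yes

For any Beta, Var(X) < E[X]·(1−E[X]).
Here μ(1−μ) = 0.67×0.33 = 0.2211, and 0.06 < 0.2211.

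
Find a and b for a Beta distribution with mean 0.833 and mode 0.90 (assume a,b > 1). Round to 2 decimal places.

With s = a+b: μ = a/s and mode = (a−1)/(s−2). Eliminating a = μs,
μs − 1 = m(s−2) ⇒ s(μ−m) = 1−2m ⇒ s = -0.80/-0.067 = 11.9403.
So a = μs = 9.95, b = (1−μ)s = 1.99.

a = 9.95, b = 1.99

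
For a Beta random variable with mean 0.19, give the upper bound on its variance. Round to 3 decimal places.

Var = μ(1−μ)/(α+β+1), which approaches μ(1−μ) as α+β → 0.
So the supremum is μ(1−μ) = 0.19×0.81 = 0.154.

0.154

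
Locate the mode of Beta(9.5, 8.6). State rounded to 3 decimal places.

The density x^(α−1)(1−x)^(β−1) is maximised at (α−1)/(α+β−2) = 8.5/16.1 = 0.528.

0.528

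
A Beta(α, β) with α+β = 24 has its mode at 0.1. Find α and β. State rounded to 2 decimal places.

For α,β>1 the mode is (α−1)/(α+β−2), so α = mode·(κ−2)+1 = 0.1×22+1 = 3.20.
And β = (1−mode)·(κ−2)+1 = 0.9×22+1 = 20.80.

α = 3.20, β = 20.80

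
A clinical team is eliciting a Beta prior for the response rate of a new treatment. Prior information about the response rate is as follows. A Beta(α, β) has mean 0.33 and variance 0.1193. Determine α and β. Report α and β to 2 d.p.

α = 0.28, β = 0.57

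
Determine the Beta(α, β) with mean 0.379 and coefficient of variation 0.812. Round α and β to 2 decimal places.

α = 0.56, β = 0.92

Var = (CV·μ)² = (0.812×0.379)² = 0.094709.
α+β = μ(1−μ)/Var − 1 = 0.235359/0.094709 − 1 = 1.4851.
Thus α = 0.379·1.4851 = 0.56 and β = 0.621·1.4851 = 0.92.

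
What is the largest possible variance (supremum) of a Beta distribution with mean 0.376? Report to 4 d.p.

Var = μ(1−μ)/(α+β+1), which approaches μ(1−μ) as α+β → 0.
So the supremum is μ(1−μ) = 0.376×0.624 = 0.2346.

0.2346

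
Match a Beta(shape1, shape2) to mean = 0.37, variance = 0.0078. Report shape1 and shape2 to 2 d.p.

Let s = shape1+shape2. The Beta variance is μ(1−μ)/(s+1).
So s+1 = μ(1−μ)/σ² = (0.37×0.63)/0.0078 = 0.2331/0.0078 = 29.8846, giving s = 28.8846.
Then shape1 = μs = 0.37×28.8846 = 10.69 and shape2 = (1−μ)s = 0.63×28.8846 = 18.20.

shape1 = 10.69, shape2 = 18.20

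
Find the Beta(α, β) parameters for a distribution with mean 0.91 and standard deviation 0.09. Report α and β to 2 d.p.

σ² = 0.09² = 0.0081.
With s = α+β, Var = μ(1−μ)/(s+1), so s+1 = (0.91×0.09)/0.0081 = 10.1111 and s = 9.1111.
α = μs = 8.29, β = (1−μ)s = 0.82.

α = 8.29, β = 0.82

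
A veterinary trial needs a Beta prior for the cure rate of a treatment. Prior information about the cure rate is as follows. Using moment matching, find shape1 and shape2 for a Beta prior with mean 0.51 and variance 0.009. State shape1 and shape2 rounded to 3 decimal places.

shape1 = 13.651, shape2 = 13.116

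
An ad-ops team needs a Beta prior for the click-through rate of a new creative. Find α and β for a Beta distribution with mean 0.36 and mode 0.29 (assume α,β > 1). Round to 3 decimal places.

α = 2.160, β = 3.840

With s = α+β: μ = α/s and mode = (α−1)/(s−2). Eliminating α = μs,
μs − 1 = m(s−2) ⇒ s(μ−m) = 1−2m ⇒ s = 0.42/0.07 = 6.0000.
So α = μs = 2.160, β = (1−μ)s = 3.840.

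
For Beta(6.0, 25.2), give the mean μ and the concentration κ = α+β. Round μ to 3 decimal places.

μ = 0.192, κ = 31.2

κ = α+β = 6.0+25.2 = 31.2; μ = α/κ = 6.0/31.2 = 0.192.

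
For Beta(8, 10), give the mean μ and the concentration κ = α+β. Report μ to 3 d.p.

μ = 0.444, κ = 18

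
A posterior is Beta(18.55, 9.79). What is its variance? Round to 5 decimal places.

μ = 18.55/28.34 = 0.654552; Var = μ(1−μ)/(α+β+1) = 0.2261137/29.34 = 0.00771.

0.00771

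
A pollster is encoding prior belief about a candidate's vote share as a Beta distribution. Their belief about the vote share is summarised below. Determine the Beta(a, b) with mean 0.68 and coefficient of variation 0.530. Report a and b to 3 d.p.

a = 0.459, b = 0.216

σ = CV·μ = 0.530×0.68 = 0.36040, so σ² = 0.129888.
s+1 = μ(1−μ)/σ² = 0.2176/0.129888 = 1.6753, so s = a+b = 0.6753.
a = μs = 0.459, b = (1−μ)s = 0.216.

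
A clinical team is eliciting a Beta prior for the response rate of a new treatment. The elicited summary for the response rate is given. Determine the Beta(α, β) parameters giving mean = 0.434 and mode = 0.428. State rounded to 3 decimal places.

Let s = α+β. Mean gives α = μs = 0.434s; mode gives (α−1)/(s−2) = 0.428.
Substituting: 0.434s − 1 = 0.428(s−2) = 0.428s − 0.856, so 0.006s = 0.144 and s = 24.0000.
Then α = 0.434×24.0000 = 10.416 and β = s−α = 13.584.

α = 10.416, β = 13.584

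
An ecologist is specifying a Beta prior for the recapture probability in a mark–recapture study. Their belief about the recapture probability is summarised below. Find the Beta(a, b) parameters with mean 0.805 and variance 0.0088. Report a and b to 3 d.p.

By moment matching, a+b = μ(1−μ)/σ² − 1 = (0.805·0.195)/0.0088 − 1 = 17.8381 − 1 = 16.8381.
Since a/(a+b) = μ, a = 0.805·16.8381 = 13.555 and b = 0.195·16.8381 = 3.283.

a = 13.555, b = 3.283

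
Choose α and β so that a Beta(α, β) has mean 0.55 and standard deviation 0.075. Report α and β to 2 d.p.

α = 23.65, β = 19.35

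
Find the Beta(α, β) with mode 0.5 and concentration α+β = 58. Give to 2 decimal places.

For α,β>1 the mode is (α−1)/(α+β−2), so α = mode·(κ−2)+1 = 0.5×56+1 = 29.00.
And β = (1−mode)·(κ−2)+1 = 0.5×56+1 = 29.00.

α = 29.00, β = 29.00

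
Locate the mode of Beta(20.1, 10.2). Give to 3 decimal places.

0.675

The density x^(α−1)(1−x)^(β−1) is maximised at (α−1)/(α+β−2) = 19.1/28.3 = 0.675.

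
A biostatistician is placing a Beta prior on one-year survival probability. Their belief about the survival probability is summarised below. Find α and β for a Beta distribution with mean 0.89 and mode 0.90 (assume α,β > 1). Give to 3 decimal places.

With s = α+β: μ = α/s and mode = (α−1)/(s−2). Eliminating α = μs,
μs − 1 = m(s−2) ⇒ s(μ−m) = 1−2m ⇒ s = -0.80/-0.01 = 80.0000.
So α = μs = 71.200, β = (1−μ)s = 8.800.

α = 71.200, β = 8.800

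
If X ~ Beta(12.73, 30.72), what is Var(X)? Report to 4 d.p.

0.0047

Var = αβ/[(α+β)²(α+β+1)] = (12.73×30.72)/(43.45²×44.45) = 391.0656/83917.266125 = 0.0047.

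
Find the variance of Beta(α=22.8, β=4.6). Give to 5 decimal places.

μ = 22.8/27.4 = 0.832117; Var = μ(1−μ)/(α+β+1) = 0.1396984/28.4 = 0.00492.

0.00492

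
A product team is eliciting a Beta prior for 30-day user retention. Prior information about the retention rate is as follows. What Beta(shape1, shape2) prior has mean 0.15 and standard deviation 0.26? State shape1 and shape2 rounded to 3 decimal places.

First σ² = 0.0676. Setting shape1 = μn, shape2 = (1−μ)n with n = shape1+shape2,
μ(1−μ)/(n+1) = 0.0676 ⇒ n+1 = 0.1275/0.0676 = 1.8861 ⇒ n = 0.8861.
Hence shape1 = 0.15×0.8861 = 0.133, shape2 = 0.85×0.8861 = 0.753.

shape1 = 0.133, shape2 = 0.753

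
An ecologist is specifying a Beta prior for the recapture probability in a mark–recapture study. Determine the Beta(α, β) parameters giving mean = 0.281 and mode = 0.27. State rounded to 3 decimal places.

With s = α+β: μ = α/s and mode = (α−1)/(s−2). Eliminating α = μs,
μs − 1 = m(s−2) ⇒ s(μ−m) = 1−2m ⇒ s = 0.46/0.011 = 41.8182.
So α = μs = 11.751, β = (1−μ)s = 30.067.

α = 11.751, β = 30.067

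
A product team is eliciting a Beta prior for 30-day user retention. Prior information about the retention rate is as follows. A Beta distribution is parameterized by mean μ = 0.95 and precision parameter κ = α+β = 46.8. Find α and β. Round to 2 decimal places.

α = μκ = 0.95×46.8 = 44.46 and β = (1−μ)κ = 0.05×46.8 = 2.34.

α = 44.46, β = 2.34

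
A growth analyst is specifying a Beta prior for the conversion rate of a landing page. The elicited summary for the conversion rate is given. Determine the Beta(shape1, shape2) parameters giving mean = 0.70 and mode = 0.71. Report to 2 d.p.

shape1 = 29.40, shape2 = 12.60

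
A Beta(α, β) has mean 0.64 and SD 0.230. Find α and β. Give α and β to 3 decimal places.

σ² = 0.230² = 0.052900.
With s = α+β, Var = μ(1−μ)/(s+1), so s+1 = (0.64×0.36)/0.052900 = 4.3554 and s = 3.3554.
α = μs = 2.147, β = (1−μ)s = 1.208.

α = 2.147, β = 1.208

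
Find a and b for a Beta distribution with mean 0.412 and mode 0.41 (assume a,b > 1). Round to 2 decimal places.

a = 37.08, b = 52.92

With s = a+b: μ = a/s and mode = (a−1)/(s−2). Eliminating a = μs,
μs − 1 = m(s−2) ⇒ s(μ−m) = 1−2m ⇒ s = 0.18/0.002 = 90.0000.
So a = μs = 37.08, b = (1−μ)s = 52.92.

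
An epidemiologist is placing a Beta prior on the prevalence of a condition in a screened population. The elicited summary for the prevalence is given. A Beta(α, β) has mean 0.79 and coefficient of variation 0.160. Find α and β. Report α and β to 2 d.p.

Var = (CV·μ)² = (0.160×0.79)² = 0.015977.
α+β = μ(1−μ)/Var − 1 = 0.1659/0.015977 − 1 = 9.3837.
Thus α = 0.79·9.3837 = 7.41 and β = 0.21·9.3837 = 1.97.

α = 7.41, β = 1.97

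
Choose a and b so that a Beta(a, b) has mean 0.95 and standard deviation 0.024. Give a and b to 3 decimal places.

Variance = 0.024² = 0.000576. The moment-matching identity a+b = μ(1−μ)/Var − 1 gives
a+b = 0.0475/0.000576 − 1 = 81.4653, so a = μ·81.4653 = 77.392 and b = (1−μ)·81.4653 = 4.073.

a = 77.392, b = 4.073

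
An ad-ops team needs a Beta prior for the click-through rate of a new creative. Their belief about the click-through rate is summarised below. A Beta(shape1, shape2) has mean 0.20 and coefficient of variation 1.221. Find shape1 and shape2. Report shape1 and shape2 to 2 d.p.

shape1 = 0.34, shape2 = 1.35

Var = (CV·μ)² = (1.221×0.20)² = 0.059634.
shape1+shape2 = μ(1−μ)/Var − 1 = 0.1600/0.059634 − 1 = 1.6830.
Thus shape1 = 0.20·1.6830 = 0.34 and shape2 = 0.80·1.6830 = 1.35.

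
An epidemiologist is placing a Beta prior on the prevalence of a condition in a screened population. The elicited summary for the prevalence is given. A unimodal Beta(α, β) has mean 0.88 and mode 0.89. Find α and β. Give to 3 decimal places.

With s = α+β: μ = α/s and mode = (α−1)/(s−2). Eliminating α = μs,
μs − 1 = m(s−2) ⇒ s(μ−m) = 1−2m ⇒ s = -0.78/-0.01 = 78.0000.
So α = μs = 68.640, β = (1−μ)s = 9.360.

α = 68.640, β = 9.360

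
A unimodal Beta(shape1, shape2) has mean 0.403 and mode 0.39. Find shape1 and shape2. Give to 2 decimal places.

With s = shape1+shape2: μ = shape1/s and mode = (shape1−1)/(s−2). Eliminating shape1 = μs,
μs − 1 = m(s−2) ⇒ s(μ−m) = 1−2m ⇒ s = 0.22/0.013 = 16.9231.
So shape1 = μs = 6.82, shape2 = (1−μ)s = 10.10.

shape1 = 6.82, shape2 = 10.10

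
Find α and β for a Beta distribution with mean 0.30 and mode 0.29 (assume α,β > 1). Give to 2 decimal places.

With s = α+β: μ = α/s and mode = (α−1)/(s−2). Eliminating α = μs,
μs − 1 = m(s−2) ⇒ s(μ−m) = 1−2m ⇒ s = 0.42/0.01 = 42.0000.
So α = μs = 12.60, β = (1−μ)s = 29.40.

α = 12.60, β = 29.40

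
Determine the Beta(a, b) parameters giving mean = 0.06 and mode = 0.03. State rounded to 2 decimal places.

With s = a+b: μ = a/s and mode = (a−1)/(s−2). Eliminating a = μs,
μs − 1 = m(s−2) ⇒ s(μ−m) = 1−2m ⇒ s = 0.94/0.03 = 31.3333.
So a = μs = 1.88, b = (1−μ)s = 29.45.

a = 1.88, b = 29.45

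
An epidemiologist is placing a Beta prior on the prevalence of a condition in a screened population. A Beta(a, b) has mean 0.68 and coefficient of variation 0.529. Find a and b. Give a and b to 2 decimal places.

a = 0.46, b = 0.22

Var = (CV·μ)² = (0.529×0.68)² = 0.129398.
a+b = μ(1−μ)/Var − 1 = 0.2176/0.129398 − 1 = 0.6816.
Thus a = 0.68·0.6816 = 0.46 and b = 0.32·0.6816 = 0.22.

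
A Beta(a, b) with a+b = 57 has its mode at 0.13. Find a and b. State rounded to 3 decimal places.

a = 8.150, b = 48.850

Since the density peak of Beta(a,b) is at (a−1)/(a+b−2),
a = 1 + 0.13(57−2) = 8.150 and b = 57 − 8.150 = 48.850.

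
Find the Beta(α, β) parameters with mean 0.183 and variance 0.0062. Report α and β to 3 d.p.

α = 4.230, β = 18.885

Let s = α+β. The Beta variance is μ(1−μ)/(s+1).
So s+1 = μ(1−μ)/σ² = (0.183×0.817)/0.0062 = 0.149511/0.0062 = 24.1147, giving s = 23.1147.
Then α = μs = 0.183×23.1147 = 4.230 and β = (1−μ)s = 0.817×23.1147 = 18.885.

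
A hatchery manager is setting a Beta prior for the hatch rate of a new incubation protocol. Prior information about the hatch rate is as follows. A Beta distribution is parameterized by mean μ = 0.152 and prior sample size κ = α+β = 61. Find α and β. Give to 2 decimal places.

α = μκ = 0.152×61 = 9.27 and β = (1−μ)κ = 0.848×61 = 51.73.

α = 9.27, β = 51.73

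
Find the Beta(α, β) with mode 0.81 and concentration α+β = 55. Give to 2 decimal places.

For α,β>1 the mode is (α−1)/(α+β−2), so α = mode·(κ−2)+1 = 0.81×53+1 = 43.93.
And β = (1−mode)·(κ−2)+1 = 0.19×53+1 = 11.07.

α = 43.93, β = 11.07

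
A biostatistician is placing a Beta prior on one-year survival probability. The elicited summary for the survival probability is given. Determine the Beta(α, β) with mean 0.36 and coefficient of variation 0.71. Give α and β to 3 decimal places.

α = 0.910, β = 1.617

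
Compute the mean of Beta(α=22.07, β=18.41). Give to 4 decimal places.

0.5452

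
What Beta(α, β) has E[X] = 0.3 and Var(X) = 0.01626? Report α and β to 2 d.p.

By moment matching, α+β = μ(1−μ)/σ² − 1 = (0.3·0.7)/0.01626 − 1 = 12.9151 − 1 = 11.9151.
Since α/(α+β) = μ, α = 0.3·11.9151 = 3.57 and β = 0.7·11.9151 = 8.34.

α = 3.57, β = 8.34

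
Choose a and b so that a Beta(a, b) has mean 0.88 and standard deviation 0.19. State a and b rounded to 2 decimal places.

σ² = 0.19² = 0.0361.
With s = a+b, Var = μ(1−μ)/(s+1), so s+1 = (0.88×0.12)/0.0361 = 2.9252 and s = 1.9252.
a = μs = 1.69, b = (1−μ)s = 0.23.

a = 1.69, b = 0.23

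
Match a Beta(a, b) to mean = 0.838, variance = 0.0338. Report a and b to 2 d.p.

a = 2.53, b = 0.49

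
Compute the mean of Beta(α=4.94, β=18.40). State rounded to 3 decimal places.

E[X] = α/(α+β) = 4.94/23.34 = 0.212.

0.212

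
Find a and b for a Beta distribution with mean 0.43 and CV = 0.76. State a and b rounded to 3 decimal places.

Var = (CV·μ)² = (0.76×0.43)² = 0.106798.
a+b = μ(1−μ)/Var − 1 = 0.2451/0.106798 − 1 = 1.2950.
Thus a = 0.43·1.2950 = 0.557 and b = 0.57·1.2950 = 0.738.

a = 0.557, b = 0.738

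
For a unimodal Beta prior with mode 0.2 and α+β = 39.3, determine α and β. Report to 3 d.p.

α = 8.460, β = 30.840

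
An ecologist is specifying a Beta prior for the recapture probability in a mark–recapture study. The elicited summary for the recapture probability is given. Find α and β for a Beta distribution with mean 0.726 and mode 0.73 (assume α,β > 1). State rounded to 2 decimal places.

Let s = α+β. Mean gives α = μs = 0.726s; mode gives (α−1)/(s−2) = 0.73.
Substituting: 0.726s − 1 = 0.73(s−2) = 0.73s − 1.46, so -0.004s = -0.46 and s = 115.0000.
Then α = 0.726×115.0000 = 83.49 and β = s−α = 31.51.

α = 83.49, β = 31.51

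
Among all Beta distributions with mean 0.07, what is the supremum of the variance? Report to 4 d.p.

Var = μ(1−μ)/(α+β+1), which approaches μ(1−μ) as α+β → 0.
So the supremum is μ(1−μ) = 0.07×0.93 = 0.0651.

0.0651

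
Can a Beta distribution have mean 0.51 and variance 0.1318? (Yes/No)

Yes

A Beta with mean μ has variance μ(1−μ)/(α+β+1) < μ(1−μ).
Here μ(1−μ) = 0.51×0.49 = 0.2499, and 0.1318 < 0.2499.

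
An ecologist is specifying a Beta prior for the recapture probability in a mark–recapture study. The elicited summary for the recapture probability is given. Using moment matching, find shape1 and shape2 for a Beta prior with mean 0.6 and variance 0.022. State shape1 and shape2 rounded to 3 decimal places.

shape1 = 5.945, shape2 = 3.964

Write ν = shape1+shape2; then shape1 = μν and Var = μ(1−μ)/(ν+1).
ν = μ(1−μ)/Var − 1 = 0.24/0.022 − 1 = 9.9091.
shape1 = 0.6·9.9091 = 5.945, shape2 = 0.4·9.9091 = 3.964.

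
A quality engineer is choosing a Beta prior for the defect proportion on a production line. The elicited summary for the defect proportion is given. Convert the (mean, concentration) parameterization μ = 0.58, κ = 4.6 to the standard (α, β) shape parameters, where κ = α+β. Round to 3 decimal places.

α = 2.668, β = 1.932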